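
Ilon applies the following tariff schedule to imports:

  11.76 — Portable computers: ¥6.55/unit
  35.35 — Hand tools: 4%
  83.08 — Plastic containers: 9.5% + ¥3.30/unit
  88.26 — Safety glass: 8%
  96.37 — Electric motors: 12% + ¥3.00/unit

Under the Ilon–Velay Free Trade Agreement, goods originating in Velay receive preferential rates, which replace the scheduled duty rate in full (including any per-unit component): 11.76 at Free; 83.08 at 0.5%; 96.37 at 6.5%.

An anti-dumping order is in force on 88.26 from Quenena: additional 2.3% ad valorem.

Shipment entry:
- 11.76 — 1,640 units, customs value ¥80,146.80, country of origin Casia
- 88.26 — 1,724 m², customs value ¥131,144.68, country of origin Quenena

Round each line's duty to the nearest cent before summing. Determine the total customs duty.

Line 1 (11.76, Casia, 1,640 units, ¥80,146.80):
Base rate for 11.76 is ¥6.55/unit.
11.76 has an FTA preferential rate, but origin Casia is not Velay; base rate stands.
Duty = 1,640 × ¥6.55 = ¥10,742.00.
Line 2 (88.26, Quenena, 1,724 m², ¥131,144.68):
Base rate for 88.26 is 8%.
Additional duty on 88.26 from Quenena: +2.3%. Applied ad valorem rate: 8% + 2.3% = 10.3%.
Duty = ¥131,144.68 × 10.3% = ¥13,507.90.
Total = ¥10,742.00 + ¥13,507.90 = ¥24,249.90.

¥24,249.90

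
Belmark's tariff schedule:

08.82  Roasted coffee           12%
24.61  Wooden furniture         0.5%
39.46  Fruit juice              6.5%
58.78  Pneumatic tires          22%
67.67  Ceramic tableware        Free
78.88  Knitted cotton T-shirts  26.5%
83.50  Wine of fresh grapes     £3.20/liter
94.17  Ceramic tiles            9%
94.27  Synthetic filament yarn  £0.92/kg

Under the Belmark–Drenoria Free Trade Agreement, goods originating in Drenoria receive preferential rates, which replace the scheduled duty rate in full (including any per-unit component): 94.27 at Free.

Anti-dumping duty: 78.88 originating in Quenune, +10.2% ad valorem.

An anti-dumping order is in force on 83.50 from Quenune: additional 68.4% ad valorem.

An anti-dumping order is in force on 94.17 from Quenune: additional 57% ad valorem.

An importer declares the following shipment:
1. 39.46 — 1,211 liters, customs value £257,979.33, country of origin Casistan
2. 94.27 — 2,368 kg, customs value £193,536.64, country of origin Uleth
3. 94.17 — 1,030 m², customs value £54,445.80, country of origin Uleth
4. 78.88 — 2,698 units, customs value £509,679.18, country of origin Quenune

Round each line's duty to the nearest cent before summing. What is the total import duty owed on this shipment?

Line 1 (39.46, Casistan, 1,211 liters, £257,979.33):
Base rate for 39.46 is 6.5%.
Duty = £257,979.33 × 6.5% = £16,768.66.
Line 2 (94.27, Uleth, 2,368 kg, £193,536.64):
Base rate for 94.27 is £0.92/kg.
94.27 has an FTA preferential rate, but origin Uleth is not Drenoria; base rate stands.
Duty = 2,368 × £0.92 = £2,178.56.
Line 3 (94.17, Uleth, 1,030 m², £54,445.80):
Base rate for 94.17 is 9%.
The additional-duty order on 94.17 targets Quenune, not Uleth; it does not apply.
Duty = £54,445.80 × 9% = £4,900.12.
Line 4 (78.88, Quenune, 2,698 units, £509,679.18):
Base rate for 78.88 is 26.5%.
Additional duty on 78.88 from Quenune: +10.2%. Applied ad valorem rate: 26.5% + 10.2% = 36.7%.
Duty = £509,679.18 × 36.7% = £187,052.26.
Total = £16,768.66 + £2,178.56 + £4,900.12 + £187,052.26 = £210,899.60.

£210,899.60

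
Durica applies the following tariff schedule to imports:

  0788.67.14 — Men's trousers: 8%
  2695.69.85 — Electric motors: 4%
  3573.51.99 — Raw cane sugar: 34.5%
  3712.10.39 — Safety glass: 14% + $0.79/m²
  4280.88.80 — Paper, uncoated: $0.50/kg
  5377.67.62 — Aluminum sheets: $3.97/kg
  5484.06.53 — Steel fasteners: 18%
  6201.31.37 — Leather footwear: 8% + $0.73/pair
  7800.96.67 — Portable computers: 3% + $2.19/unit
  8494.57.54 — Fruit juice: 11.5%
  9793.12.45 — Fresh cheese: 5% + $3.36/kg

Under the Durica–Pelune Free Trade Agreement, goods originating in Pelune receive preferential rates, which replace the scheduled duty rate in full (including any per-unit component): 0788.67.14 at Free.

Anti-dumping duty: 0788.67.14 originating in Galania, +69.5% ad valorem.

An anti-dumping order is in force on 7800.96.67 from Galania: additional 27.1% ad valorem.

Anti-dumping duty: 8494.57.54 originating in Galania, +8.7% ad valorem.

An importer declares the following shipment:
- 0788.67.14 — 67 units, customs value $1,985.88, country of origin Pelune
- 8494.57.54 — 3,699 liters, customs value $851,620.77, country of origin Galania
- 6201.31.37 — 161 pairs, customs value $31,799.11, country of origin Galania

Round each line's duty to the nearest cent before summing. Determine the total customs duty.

Line 1 (0788.67.14, Pelune, 67 units, $1,985.88):
Base rate for 0788.67.14 is 8%.
Origin Pelune qualifies under the Durica–Pelune agreement and 0788.67.14 is covered: preferential rate Free applies instead.
The additional-duty order on 0788.67.14 targets Galania, not Pelune; it does not apply.
Duty = $1,985.88 × 0% = $0.00.
Line 2 (8494.57.54, Galania, 3,699 liters, $851,620.77):
Base rate for 8494.57.54 is 11.5%.
Additional duty on 8494.57.54 from Galania: +8.7%. Applied ad valorem rate: 11.5% + 8.7% = 20.2%.
Duty = $851,620.77 × 20.2% = $172,027.40.
Line 3 (6201.31.37, Galania, 161 pairs, $31,799.11):
Base rate for 6201.31.37 is 8% + $0.73/pair.
Duty = $31,799.11 × 8% + 161 × $0.73 = $2,661.46.
Total = $0.00 + $172,027.40 + $2,661.46 = $174,688.86.

$174,688.86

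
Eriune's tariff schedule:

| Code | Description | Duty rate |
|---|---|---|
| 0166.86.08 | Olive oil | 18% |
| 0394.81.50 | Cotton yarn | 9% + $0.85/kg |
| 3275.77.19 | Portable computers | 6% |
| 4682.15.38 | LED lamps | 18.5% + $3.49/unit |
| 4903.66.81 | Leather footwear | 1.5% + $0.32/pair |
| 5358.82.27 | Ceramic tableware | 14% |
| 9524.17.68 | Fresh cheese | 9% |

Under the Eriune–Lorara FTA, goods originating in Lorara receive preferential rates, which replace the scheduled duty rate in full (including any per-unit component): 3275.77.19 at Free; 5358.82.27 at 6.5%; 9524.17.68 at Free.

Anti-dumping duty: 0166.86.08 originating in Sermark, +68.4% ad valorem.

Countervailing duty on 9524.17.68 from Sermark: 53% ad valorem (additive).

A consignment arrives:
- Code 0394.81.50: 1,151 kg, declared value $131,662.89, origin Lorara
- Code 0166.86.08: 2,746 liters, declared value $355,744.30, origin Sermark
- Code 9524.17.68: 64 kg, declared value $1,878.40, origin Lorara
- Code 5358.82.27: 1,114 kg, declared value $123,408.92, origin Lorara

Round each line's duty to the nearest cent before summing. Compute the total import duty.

Line 1 (0394.81.50, Lorara, 1,151 kg, $131,662.89):
Base rate for 0394.81.50 is 9% + $0.85/kg.
Origin Lorara is the FTA partner but 0394.81.50 is not on the preference list; base rate stands.
Duty = $131,662.89 × 9% + 1,151 × $0.85 = $12,828.01.
Line 2 (0166.86.08, Sermark, 2,746 liters, $355,744.30):
Base rate for 0166.86.08 is 18%.
Additional duty on 0166.86.08 from Sermark: +68.4%. Applied ad valorem rate: 18% + 68.4% = 86.4%.
Duty = $355,744.30 × 86.4% = $307,363.08.
Line 3 (9524.17.68, Lorara, 64 kg, $1,878.40):
Base rate for 9524.17.68 is 9%.
Origin Lorara qualifies under the Eriune–Lorara agreement and 9524.17.68 is covered: preferential rate Free applies instead.
The additional-duty order on 9524.17.68 targets Sermark, not Lorara; it does not apply.
Duty = $1,878.40 × 0% = $0.00.
Line 4 (5358.82.27, Lorara, 1,114 kg, $123,408.92):
Base rate for 5358.82.27 is 14%.
Origin Lorara qualifies under the Eriune–Lorara agreement and 5358.82.27 is covered: preferential rate 6.5% applies instead.
Duty = $123,408.92 × 6.5% = $8,021.58.
Total = $12,828.01 + $307,363.08 + $0.00 + $8,021.58 = $328,212.67.

$328,212.67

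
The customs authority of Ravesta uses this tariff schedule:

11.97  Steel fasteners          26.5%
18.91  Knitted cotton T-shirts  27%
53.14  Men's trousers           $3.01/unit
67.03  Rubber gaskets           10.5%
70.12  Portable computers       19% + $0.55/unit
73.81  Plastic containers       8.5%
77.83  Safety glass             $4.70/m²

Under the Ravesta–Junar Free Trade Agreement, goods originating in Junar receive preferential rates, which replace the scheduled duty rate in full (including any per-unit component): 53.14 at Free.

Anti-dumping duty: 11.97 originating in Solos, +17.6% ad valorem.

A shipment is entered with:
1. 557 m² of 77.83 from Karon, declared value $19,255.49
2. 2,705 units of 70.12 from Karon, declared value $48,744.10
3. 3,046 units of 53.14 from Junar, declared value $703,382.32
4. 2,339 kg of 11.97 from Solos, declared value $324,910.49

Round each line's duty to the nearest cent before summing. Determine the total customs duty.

Line 1 (77.83, Karon, 557 m², $19,255.49):
Base rate for 77.83 is $4.70/m².
Duty = 557 × $4.70 = $2,617.90.
Line 2 (70.12, Karon, 2,705 units, $48,744.10):
Base rate for 70.12 is 19% + $0.55/unit.
Duty = $48,744.10 × 19% + 2,705 × $0.55 = $10,749.13.
Line 3 (53.14, Junar, 3,046 units, $703,382.32):
Base rate for 53.14 is $3.01/unit.
Origin Junar qualifies under the Ravesta–Junar agreement and 53.14 is covered: preferential rate Free applies instead.
Duty = $703,382.32 × 0% = $0.00.
Line 4 (11.97, Solos, 2,339 kg, $324,910.49):
Base rate for 11.97 is 26.5%.
Additional duty on 11.97 from Solos: +17.6%. Applied ad valorem rate: 26.5% + 17.6% = 44.1%.
Duty = $324,910.49 × 44.1% = $143,285.53.
Total = $2,617.90 + $10,749.13 + $0.00 + $143,285.53 = $156,652.56.

$156,652.56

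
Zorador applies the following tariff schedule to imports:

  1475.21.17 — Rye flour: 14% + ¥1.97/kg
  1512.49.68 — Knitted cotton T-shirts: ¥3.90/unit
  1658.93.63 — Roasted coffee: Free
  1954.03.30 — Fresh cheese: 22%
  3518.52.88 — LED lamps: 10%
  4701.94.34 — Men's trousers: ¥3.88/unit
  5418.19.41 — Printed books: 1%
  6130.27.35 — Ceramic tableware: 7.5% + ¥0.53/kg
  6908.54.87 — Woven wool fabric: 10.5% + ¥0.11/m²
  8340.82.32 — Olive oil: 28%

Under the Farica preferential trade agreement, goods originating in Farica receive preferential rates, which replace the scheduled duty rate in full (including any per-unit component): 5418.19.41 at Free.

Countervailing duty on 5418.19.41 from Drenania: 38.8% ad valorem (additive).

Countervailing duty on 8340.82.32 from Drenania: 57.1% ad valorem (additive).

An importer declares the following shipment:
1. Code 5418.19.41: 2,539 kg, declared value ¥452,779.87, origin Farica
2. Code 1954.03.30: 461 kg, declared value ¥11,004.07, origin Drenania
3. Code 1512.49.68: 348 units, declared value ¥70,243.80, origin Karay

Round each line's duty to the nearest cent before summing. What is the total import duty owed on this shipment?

¥3,778.10

Line 1 (5418.19.41, Farica, 2,539 kg, ¥452,779.87):
Base rate for 5418.19.41 is 1%.
Origin Farica qualifies under the Zorador–Farica agreement and 5418.19.41 is covered: preferential rate Free applies instead.
The additional-duty order on 5418.19.41 targets Drenania, not Farica; it does not apply.
Duty = ¥452,779.87 × 0% = ¥0.00.
Line 2 (1954.03.30, Drenania, 461 kg, ¥11,004.07):
Base rate for 1954.03.30 is 22%.
Duty = ¥11,004.07 × 22% = ¥2,420.90.
Line 3 (1512.49.68, Karay, 348 units, ¥70,243.80):
Base rate for 1512.49.68 is ¥3.90/unit.
Duty = 348 × ¥3.90 = ¥1,357.20.
Total = ¥0.00 + ¥2,420.90 + ¥1,357.20 = ¥3,778.10.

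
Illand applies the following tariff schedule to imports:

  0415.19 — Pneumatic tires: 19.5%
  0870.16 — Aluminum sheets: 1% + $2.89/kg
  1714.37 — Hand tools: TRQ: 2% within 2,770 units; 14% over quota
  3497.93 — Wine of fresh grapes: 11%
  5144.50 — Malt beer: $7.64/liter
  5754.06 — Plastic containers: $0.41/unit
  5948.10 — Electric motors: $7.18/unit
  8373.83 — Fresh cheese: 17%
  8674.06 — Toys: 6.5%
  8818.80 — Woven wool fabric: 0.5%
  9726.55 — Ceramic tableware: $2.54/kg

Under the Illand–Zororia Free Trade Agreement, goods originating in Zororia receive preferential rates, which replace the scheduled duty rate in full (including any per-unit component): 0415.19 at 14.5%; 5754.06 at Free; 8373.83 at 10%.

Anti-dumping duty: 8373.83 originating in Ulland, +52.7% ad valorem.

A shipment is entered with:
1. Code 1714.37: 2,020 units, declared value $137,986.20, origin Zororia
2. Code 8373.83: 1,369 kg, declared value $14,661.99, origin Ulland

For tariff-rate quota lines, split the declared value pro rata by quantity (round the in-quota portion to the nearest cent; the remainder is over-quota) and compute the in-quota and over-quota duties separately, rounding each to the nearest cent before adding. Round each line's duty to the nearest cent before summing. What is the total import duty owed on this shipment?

Line 1 (1714.37, Zororia, 2,020 units, $137,986.20):
Code 1714.37 is under a tariff-rate quota (threshold 2,770 units). Quantity 2,020 units is within the quota, so the in-quota rate 2% applies to the full value.
Duty = $137,986.20 × 2% = $2,759.72.
Line 2 (8373.83, Ulland, 1,369 kg, $14,661.99):
Base rate for 8373.83 is 17%.
8373.83 has an FTA preferential rate, but origin Ulland is not Zororia; base rate stands.
Additional duty on 8373.83 from Ulland: +52.7%. Applied ad valorem rate: 17% + 52.7% = 69.7%.
Duty = $14,661.99 × 69.7% = $10,219.41.
Total = $2,759.72 + $10,219.41 = $12,979.13.

$12,979.13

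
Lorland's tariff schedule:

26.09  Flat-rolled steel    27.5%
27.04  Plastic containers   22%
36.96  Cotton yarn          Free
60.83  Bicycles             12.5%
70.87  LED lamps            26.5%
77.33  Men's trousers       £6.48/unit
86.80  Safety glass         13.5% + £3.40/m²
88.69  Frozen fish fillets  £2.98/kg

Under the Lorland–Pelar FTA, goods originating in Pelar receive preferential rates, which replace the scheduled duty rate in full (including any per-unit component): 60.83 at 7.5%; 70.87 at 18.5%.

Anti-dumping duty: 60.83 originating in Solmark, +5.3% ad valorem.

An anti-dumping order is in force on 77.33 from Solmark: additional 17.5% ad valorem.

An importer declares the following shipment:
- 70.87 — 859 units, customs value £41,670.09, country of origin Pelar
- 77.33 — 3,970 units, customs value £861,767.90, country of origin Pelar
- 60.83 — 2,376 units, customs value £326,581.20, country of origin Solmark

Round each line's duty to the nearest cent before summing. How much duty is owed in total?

£91,566.02

Line 1 (70.87, Pelar, 859 units, £41,670.09):
Base rate for 70.87 is 26.5%.
Origin Pelar qualifies under the Lorland–Pelar agreement and 70.87 is covered: preferential rate 18.5% applies instead.
Duty = £41,670.09 × 18.5% = £7,708.97.
Line 2 (77.33, Pelar, 3,970 units, £861,767.90):
Base rate for 77.33 is £6.48/unit.
Origin Pelar is the FTA partner but 77.33 is not on the preference list; base rate stands.
The additional-duty order on 77.33 targets Solmark, not Pelar; it does not apply.
Duty = 3,970 × £6.48 = £25,725.60.
Line 3 (60.83, Solmark, 2,376 units, £326,581.20):
Base rate for 60.83 is 12.5%.
60.83 has an FTA preferential rate, but origin Solmark is not Pelar; base rate stands.
Additional duty on 60.83 from Solmark: +5.3%. Applied ad valorem rate: 12.5% + 5.3% = 17.8%.
Duty = £326,581.20 × 17.8% = £58,131.45.
Total = £7,708.97 + £25,725.60 + £58,131.45 = £91,566.02.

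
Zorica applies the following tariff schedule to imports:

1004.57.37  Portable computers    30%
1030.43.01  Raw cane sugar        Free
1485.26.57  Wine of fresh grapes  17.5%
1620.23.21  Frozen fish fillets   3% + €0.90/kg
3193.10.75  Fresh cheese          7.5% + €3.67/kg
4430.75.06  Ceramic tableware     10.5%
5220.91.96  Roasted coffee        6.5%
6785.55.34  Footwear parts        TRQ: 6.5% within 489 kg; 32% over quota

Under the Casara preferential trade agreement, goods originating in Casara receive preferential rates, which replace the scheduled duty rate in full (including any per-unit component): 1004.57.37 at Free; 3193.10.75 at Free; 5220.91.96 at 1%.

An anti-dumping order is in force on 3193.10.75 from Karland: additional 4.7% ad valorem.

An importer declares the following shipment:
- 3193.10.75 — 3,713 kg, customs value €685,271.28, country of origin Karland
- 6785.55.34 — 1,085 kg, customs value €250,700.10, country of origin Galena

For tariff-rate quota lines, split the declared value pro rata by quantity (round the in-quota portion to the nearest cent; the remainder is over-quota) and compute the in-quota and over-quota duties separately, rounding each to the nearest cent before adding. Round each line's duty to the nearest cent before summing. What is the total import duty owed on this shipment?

€148,641.81

Line 1 (3193.10.75, Karland, 3,713 kg, €685,271.28):
Base rate for 3193.10.75 is 7.5% + €3.67/kg.
3193.10.75 has an FTA preferential rate, but origin Karland is not Casara; base rate stands.
Additional duty on 3193.10.75 from Karland: +4.7%. Applied ad valorem rate: 7.5% + 4.7% = 12.2%.
Duty = €685,271.28 × 12.2% + 3,713 × €3.67 = €97,229.81.
Line 2 (6785.55.34, Galena, 1,085 kg, €250,700.10):
Code 6785.55.34 is under a tariff-rate quota (threshold 489 kg). In-quota: 489 kg at 6.5%; over-quota: 596 kg at 32%.
Pro-rata value split: in-quota = €250,700.10 × 489/1,085 = €112,988.34; over-quota = €250,700.10 − €112,988.34 = €137,711.76.
In-quota duty = €112,988.34 × 6.5% = €7,344.24. Over-quota duty = €137,711.76 × 32% = €44,067.76.
Line duty = €7,344.24 + €44,067.76 = €51,412.00.
Total = €97,229.81 + €51,412.00 = €148,641.81.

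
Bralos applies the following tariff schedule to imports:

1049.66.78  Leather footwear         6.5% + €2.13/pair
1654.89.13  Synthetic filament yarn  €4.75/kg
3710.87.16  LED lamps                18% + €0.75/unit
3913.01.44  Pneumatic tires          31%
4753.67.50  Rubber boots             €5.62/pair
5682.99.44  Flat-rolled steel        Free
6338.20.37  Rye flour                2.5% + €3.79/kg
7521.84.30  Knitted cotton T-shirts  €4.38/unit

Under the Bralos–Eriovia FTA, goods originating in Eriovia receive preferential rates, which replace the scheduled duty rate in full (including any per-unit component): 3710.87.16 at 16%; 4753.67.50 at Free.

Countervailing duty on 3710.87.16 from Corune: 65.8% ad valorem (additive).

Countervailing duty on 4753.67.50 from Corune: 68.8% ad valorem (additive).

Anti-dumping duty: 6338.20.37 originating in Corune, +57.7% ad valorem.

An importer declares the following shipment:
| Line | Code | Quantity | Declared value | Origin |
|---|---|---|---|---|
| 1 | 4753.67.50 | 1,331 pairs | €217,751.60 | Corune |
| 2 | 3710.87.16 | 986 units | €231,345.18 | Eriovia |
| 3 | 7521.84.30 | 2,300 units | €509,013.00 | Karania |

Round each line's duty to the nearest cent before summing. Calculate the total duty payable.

€204,382.55

Line 1 (4753.67.50, Corune, 1,331 pairs, €217,751.60):
Base rate for 4753.67.50 is €5.62/pair.
4753.67.50 has an FTA preferential rate, but origin Corune is not Eriovia; base rate stands.
Additional duty on 4753.67.50 from Corune: +68.8% ad valorem. Applied ad valorem rate = 68.8%.
Duty = €217,751.60 × 68.8% + 1,331 × €5.62 = €157,293.32.
Line 2 (3710.87.16, Eriovia, 986 units, €231,345.18):
Base rate for 3710.87.16 is 18% + €0.75/unit.
Origin Eriovia qualifies under the Bralos–Eriovia agreement and 3710.87.16 is covered: preferential rate 16% applies instead.
The additional-duty order on 3710.87.16 targets Corune, not Eriovia; it does not apply.
Duty = €231,345.18 × 16% = €37,015.23.
Line 3 (7521.84.30, Karania, 2,300 units, €509,013.00):
Base rate for 7521.84.30 is €4.38/unit.
Duty = 2,300 × €4.38 = €10,074.00.
Total = €157,293.32 + €37,015.23 + €10,074.00 = €204,382.55.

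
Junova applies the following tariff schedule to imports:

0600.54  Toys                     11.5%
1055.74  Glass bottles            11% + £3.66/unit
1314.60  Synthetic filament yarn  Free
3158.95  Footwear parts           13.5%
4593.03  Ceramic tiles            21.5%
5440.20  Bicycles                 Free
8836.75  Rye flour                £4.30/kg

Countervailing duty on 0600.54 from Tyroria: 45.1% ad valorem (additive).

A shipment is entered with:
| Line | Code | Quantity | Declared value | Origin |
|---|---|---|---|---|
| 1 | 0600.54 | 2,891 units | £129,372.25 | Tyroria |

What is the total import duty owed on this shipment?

Line 1 (0600.54, Tyroria, 2,891 units, £129,372.25):
Base rate for 0600.54 is 11.5%.
Additional duty on 0600.54 from Tyroria: +45.1%. Applied ad valorem rate: 11.5% + 45.1% = 56.6%.
Duty = £129,372.25 × 56.6% = £73,224.69.

£73,224.69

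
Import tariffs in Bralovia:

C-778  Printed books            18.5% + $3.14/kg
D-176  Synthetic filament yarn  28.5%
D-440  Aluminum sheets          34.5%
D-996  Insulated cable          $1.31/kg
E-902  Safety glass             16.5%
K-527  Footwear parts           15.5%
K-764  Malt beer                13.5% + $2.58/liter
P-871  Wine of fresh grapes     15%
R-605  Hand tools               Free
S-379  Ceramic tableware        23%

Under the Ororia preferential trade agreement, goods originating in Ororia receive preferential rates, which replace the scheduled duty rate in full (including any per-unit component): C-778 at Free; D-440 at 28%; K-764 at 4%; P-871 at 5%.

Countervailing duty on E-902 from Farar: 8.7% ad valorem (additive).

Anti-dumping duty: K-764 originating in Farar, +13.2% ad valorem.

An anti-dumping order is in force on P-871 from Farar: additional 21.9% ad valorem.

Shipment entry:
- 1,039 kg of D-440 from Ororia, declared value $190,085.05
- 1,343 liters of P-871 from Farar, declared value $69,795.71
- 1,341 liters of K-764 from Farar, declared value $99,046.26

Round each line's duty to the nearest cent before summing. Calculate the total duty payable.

$108,883.56

Line 1 (D-440, Ororia, 1,039 kg, $190,085.05):
Base rate for D-440 is 34.5%.
Origin Ororia qualifies under the Bralovia–Ororia agreement and D-440 is covered: preferential rate 28% applies instead.
Duty = $190,085.05 × 28% = $53,223.81.
Line 2 (P-871, Farar, 1,343 liters, $69,795.71):
Base rate for P-871 is 15%.
P-871 has an FTA preferential rate, but origin Farar is not Ororia; base rate stands.
Additional duty on P-871 from Farar: +21.9%. Applied ad valorem rate: 15% + 21.9% = 36.9%.
Duty = $69,795.71 × 36.9% = $25,754.62.
Line 3 (K-764, Farar, 1,341 liters, $99,046.26):
Base rate for K-764 is 13.5% + $2.58/liter.
K-764 has an FTA preferential rate, but origin Farar is not Ororia; base rate stands.
Additional duty on K-764 from Farar: +13.2%. Applied ad valorem rate: 13.5% + 13.2% = 26.7%.
Duty = $99,046.26 × 26.7% + 1,341 × $2.58 = $29,905.13.
Total = $53,223.81 + $25,754.62 + $29,905.13 = $108,883.56.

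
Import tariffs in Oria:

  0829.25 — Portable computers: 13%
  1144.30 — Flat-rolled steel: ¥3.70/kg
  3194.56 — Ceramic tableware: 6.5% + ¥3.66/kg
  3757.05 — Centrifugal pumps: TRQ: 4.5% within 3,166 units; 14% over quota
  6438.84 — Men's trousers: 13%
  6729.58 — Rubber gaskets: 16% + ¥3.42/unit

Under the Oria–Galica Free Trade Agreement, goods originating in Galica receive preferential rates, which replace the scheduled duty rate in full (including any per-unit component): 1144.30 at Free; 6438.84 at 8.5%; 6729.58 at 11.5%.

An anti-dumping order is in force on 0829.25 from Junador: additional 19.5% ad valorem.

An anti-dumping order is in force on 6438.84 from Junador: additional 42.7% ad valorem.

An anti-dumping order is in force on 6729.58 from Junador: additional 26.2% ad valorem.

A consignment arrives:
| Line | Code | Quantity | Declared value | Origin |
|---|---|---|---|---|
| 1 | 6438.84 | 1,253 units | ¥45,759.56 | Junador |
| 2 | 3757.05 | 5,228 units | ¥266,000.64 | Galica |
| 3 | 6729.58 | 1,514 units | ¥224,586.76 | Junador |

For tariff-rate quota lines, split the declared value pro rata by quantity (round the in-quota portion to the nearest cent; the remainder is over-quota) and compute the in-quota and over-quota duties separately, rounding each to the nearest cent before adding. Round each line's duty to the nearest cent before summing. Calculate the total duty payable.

Line 1 (6438.84, Junador, 1,253 units, ¥45,759.56):
Base rate for 6438.84 is 13%.
6438.84 has an FTA preferential rate, but origin Junador is not Galica; base rate stands.
Additional duty on 6438.84 from Junador: +42.7%. Applied ad valorem rate: 13% + 42.7% = 55.7%.
Duty = ¥45,759.56 × 55.7% = ¥25,488.07.
Line 2 (3757.05, Galica, 5,228 units, ¥266,000.64):
Code 3757.05 is under a tariff-rate quota (threshold 3,166 units). In-quota: 3,166 units at 4.5%; over-quota: 2,062 units at 14%.
Pro-rata value split: in-quota = ¥266,000.64 × 3,166/5,228 = ¥161,086.08; over-quota = ¥266,000.64 − ¥161,086.08 = ¥104,914.56.
In-quota duty = ¥161,086.08 × 4.5% = ¥7,248.87. Over-quota duty = ¥104,914.56 × 14% = ¥14,688.04.
Line duty = ¥7,248.87 + ¥14,688.04 = ¥21,936.91.
Line 3 (6729.58, Junador, 1,514 units, ¥224,586.76):
Base rate for 6729.58 is 16% + ¥3.42/unit.
6729.58 has an FTA preferential rate, but origin Junador is not Galica; base rate stands.
Additional duty on 6729.58 from Junador: +26.2%. Applied ad valorem rate: 16% + 26.2% = 42.2%.
Duty = ¥224,586.76 × 42.2% + 1,514 × ¥3.42 = ¥99,953.49.
Total = ¥25,488.07 + ¥21,936.91 + ¥99,953.49 = ¥147,378.47.

¥147,378.47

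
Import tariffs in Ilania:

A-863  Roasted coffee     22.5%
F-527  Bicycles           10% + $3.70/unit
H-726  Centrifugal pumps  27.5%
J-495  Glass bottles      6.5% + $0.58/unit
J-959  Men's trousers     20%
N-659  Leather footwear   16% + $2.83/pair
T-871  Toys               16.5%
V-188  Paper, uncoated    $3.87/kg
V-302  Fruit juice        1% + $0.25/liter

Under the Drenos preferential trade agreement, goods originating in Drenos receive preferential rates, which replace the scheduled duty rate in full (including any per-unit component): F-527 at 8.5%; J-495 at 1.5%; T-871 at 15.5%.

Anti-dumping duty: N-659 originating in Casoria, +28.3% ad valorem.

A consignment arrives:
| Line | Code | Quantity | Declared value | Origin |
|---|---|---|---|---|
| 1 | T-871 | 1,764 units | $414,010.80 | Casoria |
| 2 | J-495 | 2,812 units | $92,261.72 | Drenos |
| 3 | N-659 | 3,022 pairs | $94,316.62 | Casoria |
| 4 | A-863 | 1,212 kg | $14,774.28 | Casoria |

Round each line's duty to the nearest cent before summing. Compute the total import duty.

Line 1 (T-871, Casoria, 1,764 units, $414,010.80):
Base rate for T-871 is 16.5%.
T-871 has an FTA preferential rate, but origin Casoria is not Drenos; base rate stands.
Duty = $414,010.80 × 16.5% = $68,311.78.
Line 2 (J-495, Drenos, 2,812 units, $92,261.72):
Base rate for J-495 is 6.5% + $0.58/unit.
Origin Drenos qualifies under the Ilania–Drenos agreement and J-495 is covered: preferential rate 1.5% applies instead.
Duty = $92,261.72 × 1.5% = $1,383.93.
Line 3 (N-659, Casoria, 3,022 pairs, $94,316.62):
Base rate for N-659 is 16% + $2.83/pair.
Additional duty on N-659 from Casoria: +28.3%. Applied ad valorem rate: 16% + 28.3% = 44.3%.
Duty = $94,316.62 × 44.3% + 3,022 × $2.83 = $50,334.52.
Line 4 (A-863, Casoria, 1,212 kg, $14,774.28):
Base rate for A-863 is 22.5%.
Duty = $14,774.28 × 22.5% = $3,324.21.
Total = $68,311.78 + $1,383.93 + $50,334.52 + $3,324.21 = $123,354.44.

$123,354.44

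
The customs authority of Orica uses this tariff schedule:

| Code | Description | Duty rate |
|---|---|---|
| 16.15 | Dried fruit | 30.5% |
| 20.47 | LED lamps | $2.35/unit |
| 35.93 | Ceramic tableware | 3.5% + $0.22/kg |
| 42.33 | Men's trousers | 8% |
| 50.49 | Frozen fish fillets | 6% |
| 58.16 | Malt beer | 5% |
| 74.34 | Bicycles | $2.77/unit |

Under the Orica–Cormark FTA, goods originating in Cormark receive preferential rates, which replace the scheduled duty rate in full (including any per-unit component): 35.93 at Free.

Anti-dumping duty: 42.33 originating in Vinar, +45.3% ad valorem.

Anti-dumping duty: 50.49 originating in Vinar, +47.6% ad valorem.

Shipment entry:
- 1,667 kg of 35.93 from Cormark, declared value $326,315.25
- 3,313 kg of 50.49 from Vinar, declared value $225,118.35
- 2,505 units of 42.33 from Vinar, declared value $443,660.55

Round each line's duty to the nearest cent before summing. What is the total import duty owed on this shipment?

Line 1 (35.93, Cormark, 1,667 kg, $326,315.25):
Base rate for 35.93 is 3.5% + $0.22/kg.
Origin Cormark qualifies under the Orica–Cormark agreement and 35.93 is covered: preferential rate Free applies instead.
Duty = $326,315.25 × 0% = $0.00.
Line 2 (50.49, Vinar, 3,313 kg, $225,118.35):
Base rate for 50.49 is 6%.
Additional duty on 50.49 from Vinar: +47.6%. Applied ad valorem rate: 6% + 47.6% = 53.6%.
Duty = $225,118.35 × 53.6% = $120,663.44.
Line 3 (42.33, Vinar, 2,505 units, $443,660.55):
Base rate for 42.33 is 8%.
Additional duty on 42.33 from Vinar: +45.3%. Applied ad valorem rate: 8% + 45.3% = 53.3%.
Duty = $443,660.55 × 53.3% = $236,471.07.
Total = $0.00 + $120,663.44 + $236,471.07 = $357,134.51.

$357,134.51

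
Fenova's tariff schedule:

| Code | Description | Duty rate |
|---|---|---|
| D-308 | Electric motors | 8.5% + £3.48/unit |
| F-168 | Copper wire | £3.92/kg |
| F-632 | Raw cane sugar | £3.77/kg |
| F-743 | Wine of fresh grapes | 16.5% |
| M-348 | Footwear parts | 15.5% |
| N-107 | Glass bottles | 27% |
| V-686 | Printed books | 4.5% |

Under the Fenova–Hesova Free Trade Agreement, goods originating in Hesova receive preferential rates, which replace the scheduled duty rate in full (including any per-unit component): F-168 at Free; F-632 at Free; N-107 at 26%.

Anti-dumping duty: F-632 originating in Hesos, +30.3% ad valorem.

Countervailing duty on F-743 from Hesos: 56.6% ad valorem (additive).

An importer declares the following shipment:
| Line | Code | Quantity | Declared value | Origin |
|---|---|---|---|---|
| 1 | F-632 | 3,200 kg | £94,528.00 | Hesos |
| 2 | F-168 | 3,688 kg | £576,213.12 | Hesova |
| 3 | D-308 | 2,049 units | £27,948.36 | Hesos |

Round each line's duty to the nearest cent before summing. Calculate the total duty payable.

Line 1 (F-632, Hesos, 3,200 kg, £94,528.00):
Base rate for F-632 is £3.77/kg.
F-632 has an FTA preferential rate, but origin Hesos is not Hesova; base rate stands.
Additional duty on F-632 from Hesos: +30.3% ad valorem. Applied ad valorem rate = 30.3%.
Duty = £94,528.00 × 30.3% + 3,200 × £3.77 = £40,705.98.
Line 2 (F-168, Hesova, 3,688 kg, £576,213.12):
Base rate for F-168 is £3.92/kg.
Origin Hesova qualifies under the Fenova–Hesova agreement and F-168 is covered: preferential rate Free applies instead.
Duty = £576,213.12 × 0% = £0.00.
Line 3 (D-308, Hesos, 2,049 units, £27,948.36):
Base rate for D-308 is 8.5% + £3.48/unit.
Duty = £27,948.36 × 8.5% + 2,049 × £3.48 = £9,506.13.
Total = £40,705.98 + £0.00 + £9,506.13 = £50,212.11.

£50,212.11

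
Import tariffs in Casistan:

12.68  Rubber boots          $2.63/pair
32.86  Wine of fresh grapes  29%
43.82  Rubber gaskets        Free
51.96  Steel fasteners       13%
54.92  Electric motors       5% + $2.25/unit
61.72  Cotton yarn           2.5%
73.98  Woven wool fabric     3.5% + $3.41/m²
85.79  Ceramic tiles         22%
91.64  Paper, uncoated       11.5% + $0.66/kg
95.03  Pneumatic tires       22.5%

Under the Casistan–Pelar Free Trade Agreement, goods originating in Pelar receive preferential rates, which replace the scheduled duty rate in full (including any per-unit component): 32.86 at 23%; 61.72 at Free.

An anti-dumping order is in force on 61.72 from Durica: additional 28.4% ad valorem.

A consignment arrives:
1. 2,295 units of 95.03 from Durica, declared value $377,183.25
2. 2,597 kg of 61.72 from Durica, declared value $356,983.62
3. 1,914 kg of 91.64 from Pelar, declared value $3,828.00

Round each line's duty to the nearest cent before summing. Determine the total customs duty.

$196,877.63

Line 1 (95.03, Durica, 2,295 units, $377,183.25):
Base rate for 95.03 is 22.5%.
Duty = $377,183.25 × 22.5% = $84,866.23.
Line 2 (61.72, Durica, 2,597 kg, $356,983.62):
Base rate for 61.72 is 2.5%.
61.72 has an FTA preferential rate, but origin Durica is not Pelar; base rate stands.
Additional duty on 61.72 from Durica: +28.4%. Applied ad valorem rate: 2.5% + 28.4% = 30.9%.
Duty = $356,983.62 × 30.9% = $110,307.94.
Line 3 (91.64, Pelar, 1,914 kg, $3,828.00):
Base rate for 91.64 is 11.5% + $0.66/kg.
Origin Pelar is the FTA partner but 91.64 is not on the preference list; base rate stands.
Duty = $3,828.00 × 11.5% + 1,914 × $0.66 = $1,703.46.
Total = $84,866.23 + $110,307.94 + $1,703.46 = $196,877.63.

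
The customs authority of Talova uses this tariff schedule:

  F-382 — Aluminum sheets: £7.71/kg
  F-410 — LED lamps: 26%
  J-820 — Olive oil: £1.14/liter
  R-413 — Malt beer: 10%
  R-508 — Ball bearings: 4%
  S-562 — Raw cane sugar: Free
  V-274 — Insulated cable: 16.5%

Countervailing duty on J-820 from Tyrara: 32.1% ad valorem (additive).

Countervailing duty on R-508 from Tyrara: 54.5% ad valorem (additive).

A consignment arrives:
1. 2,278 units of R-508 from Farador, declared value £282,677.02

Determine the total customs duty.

£11,307.08

Line 1 (R-508, Farador, 2,278 units, £282,677.02):
Base rate for R-508 is 4%.
The additional-duty order on R-508 targets Tyrara, not Farador; it does not apply.
Duty = £282,677.02 × 4% = £11,307.08.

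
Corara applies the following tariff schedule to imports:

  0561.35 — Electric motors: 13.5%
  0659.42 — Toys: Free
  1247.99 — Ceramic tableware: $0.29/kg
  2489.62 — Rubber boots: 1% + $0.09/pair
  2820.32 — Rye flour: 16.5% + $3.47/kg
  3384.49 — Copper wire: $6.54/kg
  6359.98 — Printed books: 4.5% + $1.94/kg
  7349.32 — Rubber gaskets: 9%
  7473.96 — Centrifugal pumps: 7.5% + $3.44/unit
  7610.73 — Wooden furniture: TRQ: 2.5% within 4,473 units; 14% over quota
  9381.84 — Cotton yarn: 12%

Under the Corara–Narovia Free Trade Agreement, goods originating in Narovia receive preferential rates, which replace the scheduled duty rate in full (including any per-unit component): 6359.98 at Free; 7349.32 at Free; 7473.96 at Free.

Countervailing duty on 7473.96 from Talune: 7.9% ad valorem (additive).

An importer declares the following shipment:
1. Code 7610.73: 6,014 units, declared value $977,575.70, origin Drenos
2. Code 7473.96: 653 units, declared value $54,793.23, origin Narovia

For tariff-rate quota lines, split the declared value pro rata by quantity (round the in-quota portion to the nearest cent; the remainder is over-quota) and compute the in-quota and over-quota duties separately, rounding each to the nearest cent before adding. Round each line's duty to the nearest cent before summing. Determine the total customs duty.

Line 1 (7610.73, Drenos, 6,014 units, $977,575.70):
Code 7610.73 is under a tariff-rate quota (threshold 4,473 units). In-quota: 4,473 units at 2.5%; over-quota: 1,541 units at 14%.
Pro-rata value split: in-quota = $977,575.70 × 4,473/6,014 = $727,086.15; over-quota = $977,575.70 − $727,086.15 = $250,489.55.
In-quota duty = $727,086.15 × 2.5% = $18,177.15. Over-quota duty = $250,489.55 × 14% = $35,068.54.
Line duty = $18,177.15 + $35,068.54 = $53,245.69.
Line 2 (7473.96, Narovia, 653 units, $54,793.23):
Base rate for 7473.96 is 7.5% + $3.44/unit.
Origin Narovia qualifies under the Corara–Narovia agreement and 7473.96 is covered: preferential rate Free applies instead.
The additional-duty order on 7473.96 targets Talune, not Narovia; it does not apply.
Duty = $54,793.23 × 0% = $0.00.
Total = $53,245.69 + $0.00 = $53,245.69.

$53,245.69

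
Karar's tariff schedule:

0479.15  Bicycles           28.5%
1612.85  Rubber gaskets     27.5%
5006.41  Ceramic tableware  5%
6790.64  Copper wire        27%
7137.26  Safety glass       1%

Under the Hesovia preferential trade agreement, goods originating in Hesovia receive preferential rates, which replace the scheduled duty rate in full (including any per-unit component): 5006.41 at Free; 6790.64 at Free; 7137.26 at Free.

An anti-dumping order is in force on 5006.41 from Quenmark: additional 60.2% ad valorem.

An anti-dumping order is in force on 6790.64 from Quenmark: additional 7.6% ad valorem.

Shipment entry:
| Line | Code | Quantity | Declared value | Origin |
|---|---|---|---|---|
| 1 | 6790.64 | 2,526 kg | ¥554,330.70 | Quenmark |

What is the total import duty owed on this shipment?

¥191,798.42

Line 1 (6790.64, Quenmark, 2,526 kg, ¥554,330.70):
Base rate for 6790.64 is 27%.
6790.64 has an FTA preferential rate, but origin Quenmark is not Hesovia; base rate stands.
Additional duty on 6790.64 from Quenmark: +7.6%. Applied ad valorem rate: 27% + 7.6% = 34.6%.
Duty = ¥554,330.70 × 34.6% = ¥191,798.42.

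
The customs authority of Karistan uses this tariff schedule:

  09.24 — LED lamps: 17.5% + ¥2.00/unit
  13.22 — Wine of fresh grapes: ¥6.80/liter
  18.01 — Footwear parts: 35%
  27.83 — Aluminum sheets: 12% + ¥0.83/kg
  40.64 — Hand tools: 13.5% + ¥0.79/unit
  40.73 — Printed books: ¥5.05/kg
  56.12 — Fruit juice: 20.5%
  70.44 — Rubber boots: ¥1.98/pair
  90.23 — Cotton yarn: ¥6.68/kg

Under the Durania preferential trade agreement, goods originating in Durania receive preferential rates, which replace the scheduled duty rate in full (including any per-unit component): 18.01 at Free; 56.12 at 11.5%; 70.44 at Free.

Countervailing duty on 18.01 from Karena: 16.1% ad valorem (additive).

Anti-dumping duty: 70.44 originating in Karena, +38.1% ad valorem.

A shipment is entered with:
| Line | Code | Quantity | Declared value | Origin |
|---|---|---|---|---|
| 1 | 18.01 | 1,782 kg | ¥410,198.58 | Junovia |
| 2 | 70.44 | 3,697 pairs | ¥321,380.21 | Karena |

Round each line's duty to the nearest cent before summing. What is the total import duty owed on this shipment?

¥273,335.42

Line 1 (18.01, Junovia, 1,782 kg, ¥410,198.58):
Base rate for 18.01 is 35%.
18.01 has an FTA preferential rate, but origin Junovia is not Durania; base rate stands.
The additional-duty order on 18.01 targets Karena, not Junovia; it does not apply.
Duty = ¥410,198.58 × 35% = ¥143,569.50.
Line 2 (70.44, Karena, 3,697 pairs, ¥321,380.21):
Base rate for 70.44 is ¥1.98/pair.
70.44 has an FTA preferential rate, but origin Karena is not Durania; base rate stands.
Additional duty on 70.44 from Karena: +38.1% ad valorem. Applied ad valorem rate = 38.1%.
Duty = ¥321,380.21 × 38.1% + 3,697 × ¥1.98 = ¥129,765.92.
Total = ¥143,569.50 + ¥129,765.92 = ¥273,335.42.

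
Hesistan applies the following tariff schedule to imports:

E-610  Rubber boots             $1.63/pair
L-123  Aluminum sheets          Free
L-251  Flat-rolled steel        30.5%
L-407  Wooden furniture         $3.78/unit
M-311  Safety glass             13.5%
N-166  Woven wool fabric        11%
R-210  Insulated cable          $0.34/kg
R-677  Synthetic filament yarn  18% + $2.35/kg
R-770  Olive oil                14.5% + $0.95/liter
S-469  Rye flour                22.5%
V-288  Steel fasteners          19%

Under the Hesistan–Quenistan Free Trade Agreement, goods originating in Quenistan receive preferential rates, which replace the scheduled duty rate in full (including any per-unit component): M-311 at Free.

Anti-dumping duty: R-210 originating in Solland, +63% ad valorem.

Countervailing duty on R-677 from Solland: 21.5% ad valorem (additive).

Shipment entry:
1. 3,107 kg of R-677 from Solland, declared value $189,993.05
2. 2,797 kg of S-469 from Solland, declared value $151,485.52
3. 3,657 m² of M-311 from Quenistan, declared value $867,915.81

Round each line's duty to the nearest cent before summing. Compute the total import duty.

$116,432.94

Line 1 (R-677, Solland, 3,107 kg, $189,993.05):
Base rate for R-677 is 18% + $2.35/kg.
Additional duty on R-677 from Solland: +21.5%. Applied ad valorem rate: 18% + 21.5% = 39.5%.
Duty = $189,993.05 × 39.5% + 3,107 × $2.35 = $82,348.70.
Line 2 (S-469, Solland, 2,797 kg, $151,485.52):
Base rate for S-469 is 22.5%.
Duty = $151,485.52 × 22.5% = $34,084.24.
Line 3 (M-311, Quenistan, 3,657 m², $867,915.81):
Base rate for M-311 is 13.5%.
Origin Quenistan qualifies under the Hesistan–Quenistan agreement and M-311 is covered: preferential rate Free applies instead.
Duty = $867,915.81 × 0% = $0.00.
Total = $82,348.70 + $34,084.24 + $0.00 = $116,432.94.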